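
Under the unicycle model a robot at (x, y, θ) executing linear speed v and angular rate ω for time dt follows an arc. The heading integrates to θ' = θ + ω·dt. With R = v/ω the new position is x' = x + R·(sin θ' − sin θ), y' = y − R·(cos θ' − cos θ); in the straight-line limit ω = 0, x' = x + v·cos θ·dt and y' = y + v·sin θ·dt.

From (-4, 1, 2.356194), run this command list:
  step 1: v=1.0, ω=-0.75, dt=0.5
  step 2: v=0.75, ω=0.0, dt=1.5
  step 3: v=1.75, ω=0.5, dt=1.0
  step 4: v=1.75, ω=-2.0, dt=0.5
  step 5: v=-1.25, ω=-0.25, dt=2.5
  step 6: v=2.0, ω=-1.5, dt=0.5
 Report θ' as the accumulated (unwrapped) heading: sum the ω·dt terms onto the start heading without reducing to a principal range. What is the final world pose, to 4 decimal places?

step 1: θ'=1.9812 (R=-1.3333) → pose (-4.2798, 1.4108, 1.9812)
step 2: θ'=1.9812 (straight) → pose (-4.7287, 2.4424, 1.9812)
step 3: θ'=2.4812 (R=3.5000) → pose (-5.7910, 3.8101, 2.4812)
step 4: θ'=1.4812 (R=-0.8750) → pose (-6.1257, 4.5795, 1.4812)
step 5: θ'=0.8562 (R=5.0000) → pose (-7.3289, 1.7503, 0.8562)
step 6: θ'=0.1062 (R=-1.3333) → pose (-6.4631, 2.2024, 0.1062)

(-6.4631, 2.2024, 0.1062)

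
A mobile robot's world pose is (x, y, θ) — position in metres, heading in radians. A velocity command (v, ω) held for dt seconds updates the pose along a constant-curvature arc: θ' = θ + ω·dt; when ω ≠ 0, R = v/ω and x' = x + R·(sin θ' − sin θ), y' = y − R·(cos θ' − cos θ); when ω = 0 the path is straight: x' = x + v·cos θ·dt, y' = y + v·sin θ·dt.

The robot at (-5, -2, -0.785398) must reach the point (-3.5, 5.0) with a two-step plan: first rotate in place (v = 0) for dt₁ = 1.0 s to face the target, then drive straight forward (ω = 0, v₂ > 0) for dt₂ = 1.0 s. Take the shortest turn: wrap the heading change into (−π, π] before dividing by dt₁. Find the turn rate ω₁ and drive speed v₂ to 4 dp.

heading to target = atan2(5−-2, -3.5−-5) = 1.3597
Δθ = wrap(1.3597 − -0.7854) = 2.1451; ω₁ = Δθ/dt₁ = 2.1451
distance = √((-3.5−-5)² + (5−-2)²) = 7.1589; v₂ = distance/dt₂ = 7.1589

ω₁ = 2.1451, v₂ = 7.1589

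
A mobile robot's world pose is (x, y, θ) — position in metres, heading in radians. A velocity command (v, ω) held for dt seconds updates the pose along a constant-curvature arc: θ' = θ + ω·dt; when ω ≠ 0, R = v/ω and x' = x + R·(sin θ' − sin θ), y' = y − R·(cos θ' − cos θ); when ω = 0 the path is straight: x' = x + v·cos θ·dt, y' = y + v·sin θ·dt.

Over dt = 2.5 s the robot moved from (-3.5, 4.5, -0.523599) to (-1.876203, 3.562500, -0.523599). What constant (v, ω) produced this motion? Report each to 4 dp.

v = 0.7500, ω = 0.0000

Δθ = -0.523599 − -0.523599 = 0.000000
ω = Δθ/dt = 0.000000/2.5 = 0.0000
ω = 0 → v = (Δx·cos θ + Δy·sin θ)/dt = 0.7500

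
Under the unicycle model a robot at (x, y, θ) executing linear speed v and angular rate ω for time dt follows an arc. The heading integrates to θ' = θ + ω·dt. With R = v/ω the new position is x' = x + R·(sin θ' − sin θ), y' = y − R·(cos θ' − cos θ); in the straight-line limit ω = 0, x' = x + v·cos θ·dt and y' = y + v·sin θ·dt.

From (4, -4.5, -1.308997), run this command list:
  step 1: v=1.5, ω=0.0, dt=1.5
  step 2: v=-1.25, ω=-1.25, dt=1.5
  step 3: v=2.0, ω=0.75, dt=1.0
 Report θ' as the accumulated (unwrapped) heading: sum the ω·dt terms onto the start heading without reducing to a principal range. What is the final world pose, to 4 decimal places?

step 1: θ'=-1.3090 (straight) → pose (4.5823, -6.6733, -1.3090)
step 2: θ'=-3.1840 (R=1.0000) → pose (5.5907, -5.4154, -3.1840)
step 3: θ'=-2.4340 (R=2.6667) → pose (3.7443, -6.0532, -2.4340)

(3.7443, -6.0532, -2.4340)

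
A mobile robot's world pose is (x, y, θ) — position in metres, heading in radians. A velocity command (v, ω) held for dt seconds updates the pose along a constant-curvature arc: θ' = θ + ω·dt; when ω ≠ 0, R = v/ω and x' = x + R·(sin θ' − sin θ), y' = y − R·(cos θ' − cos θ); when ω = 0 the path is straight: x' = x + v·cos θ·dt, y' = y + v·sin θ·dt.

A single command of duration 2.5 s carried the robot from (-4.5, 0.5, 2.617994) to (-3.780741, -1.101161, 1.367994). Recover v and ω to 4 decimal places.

Δθ = 1.367994 − 2.617994 = -1.250000
ω = Δθ/dt = -1.250000/2.5 = -0.5000
R = −Δy/(cos θ' − cos θ) = 1.5000
v = R·ω = 1.5000·-0.5000 = -0.7500

v = -0.7500, ω = -0.5000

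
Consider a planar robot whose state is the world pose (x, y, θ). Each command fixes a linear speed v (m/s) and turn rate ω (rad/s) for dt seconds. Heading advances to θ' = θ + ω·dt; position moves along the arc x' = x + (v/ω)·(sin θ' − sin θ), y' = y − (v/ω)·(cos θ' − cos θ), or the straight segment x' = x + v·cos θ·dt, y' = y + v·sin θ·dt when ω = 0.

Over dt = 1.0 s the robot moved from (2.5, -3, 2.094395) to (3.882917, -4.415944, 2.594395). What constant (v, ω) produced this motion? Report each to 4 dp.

Δθ = 2.594395 − 2.094395 = 0.500000
ω = Δθ/dt = 0.500000/1.0 = 0.5000
R = −Δy/(cos θ' − cos θ) = -4.0000
v = R·ω = -4.0000·0.5000 = -2.0000

v = -2.0000, ω = 0.5000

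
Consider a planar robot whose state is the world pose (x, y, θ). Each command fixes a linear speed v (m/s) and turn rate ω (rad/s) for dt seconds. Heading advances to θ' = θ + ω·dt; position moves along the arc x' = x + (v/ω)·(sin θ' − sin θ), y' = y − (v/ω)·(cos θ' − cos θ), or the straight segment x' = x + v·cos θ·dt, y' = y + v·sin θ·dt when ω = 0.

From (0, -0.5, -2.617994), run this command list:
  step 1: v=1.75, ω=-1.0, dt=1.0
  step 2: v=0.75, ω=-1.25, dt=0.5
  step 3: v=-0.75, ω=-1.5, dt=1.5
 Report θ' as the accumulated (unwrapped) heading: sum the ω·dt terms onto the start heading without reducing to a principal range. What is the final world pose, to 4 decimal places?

step 1: θ'=-3.6180 (R=-1.7500) → pose (-1.6775, -0.5396, -3.6180)
step 2: θ'=-4.2430 (R=-0.6000) → pose (-1.9375, -0.2778, -4.2430)
step 3: θ'=-6.4930 (R=0.5000) → pose (-2.4875, -0.9930, -6.4930)

(-2.4875, -0.9930, -6.4930)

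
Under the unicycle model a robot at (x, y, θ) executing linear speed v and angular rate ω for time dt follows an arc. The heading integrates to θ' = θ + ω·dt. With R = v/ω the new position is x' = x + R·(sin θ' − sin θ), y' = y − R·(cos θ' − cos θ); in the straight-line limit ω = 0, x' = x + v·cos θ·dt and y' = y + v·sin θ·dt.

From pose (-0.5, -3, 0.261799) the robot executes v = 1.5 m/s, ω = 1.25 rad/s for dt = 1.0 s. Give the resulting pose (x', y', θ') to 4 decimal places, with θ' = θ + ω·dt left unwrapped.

(0.3873, -1.9116, 1.5118)

θ' = 0.2618 + 1.25·1.0 = 1.5118
R = v/ω = 1.5/1.25 = 1.2000
x' = -0.5 + 1.2000·(sin 1.5118 − sin 0.2618) = 0.3873
y' = -3 − 1.2000·(cos 1.5118 − cos 0.2618) = -1.9116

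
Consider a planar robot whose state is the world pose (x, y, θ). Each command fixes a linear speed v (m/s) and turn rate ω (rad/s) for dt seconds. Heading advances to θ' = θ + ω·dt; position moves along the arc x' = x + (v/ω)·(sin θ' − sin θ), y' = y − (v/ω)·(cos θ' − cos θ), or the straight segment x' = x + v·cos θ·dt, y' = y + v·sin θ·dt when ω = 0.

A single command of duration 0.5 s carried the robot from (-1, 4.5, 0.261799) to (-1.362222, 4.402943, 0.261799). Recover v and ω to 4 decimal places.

Δθ = 0.261799 − 0.261799 = 0.000000
ω = Δθ/dt = 0.000000/0.5 = 0.0000
ω = 0 → v = (Δx·cos θ + Δy·sin θ)/dt = -0.7500

v = -0.7500, ω = 0.0000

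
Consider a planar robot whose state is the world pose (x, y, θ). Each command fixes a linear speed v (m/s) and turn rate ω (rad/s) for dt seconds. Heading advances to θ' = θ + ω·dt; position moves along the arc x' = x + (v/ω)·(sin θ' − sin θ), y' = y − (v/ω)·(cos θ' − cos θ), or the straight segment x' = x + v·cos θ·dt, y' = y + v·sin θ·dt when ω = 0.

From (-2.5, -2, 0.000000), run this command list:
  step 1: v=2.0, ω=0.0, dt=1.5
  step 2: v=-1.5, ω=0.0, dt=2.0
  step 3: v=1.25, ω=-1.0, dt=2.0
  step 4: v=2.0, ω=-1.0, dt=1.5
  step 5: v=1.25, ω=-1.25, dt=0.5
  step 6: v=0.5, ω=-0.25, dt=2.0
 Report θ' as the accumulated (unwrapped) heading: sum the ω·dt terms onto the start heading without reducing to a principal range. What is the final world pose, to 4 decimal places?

step 1: θ'=0.0000 (straight) → pose (0.5000, -2.0000, 0.0000)
step 2: θ'=0.0000 (straight) → pose (-2.5000, -2.0000, 0.0000)
step 3: θ'=-2.0000 (R=-1.2500) → pose (-1.3634, -3.7702, -2.0000)
step 4: θ'=-3.5000 (R=-2.0000) → pose (-3.8835, -4.8108, -3.5000)
step 5: θ'=-4.1250 (R=-1.0000) → pose (-4.3651, -4.4285, -4.1250)
step 6: θ'=-4.6250 (R=-2.0000) → pose (-4.6927, -3.4947, -4.6250)

(-4.6927, -3.4947, -4.6250)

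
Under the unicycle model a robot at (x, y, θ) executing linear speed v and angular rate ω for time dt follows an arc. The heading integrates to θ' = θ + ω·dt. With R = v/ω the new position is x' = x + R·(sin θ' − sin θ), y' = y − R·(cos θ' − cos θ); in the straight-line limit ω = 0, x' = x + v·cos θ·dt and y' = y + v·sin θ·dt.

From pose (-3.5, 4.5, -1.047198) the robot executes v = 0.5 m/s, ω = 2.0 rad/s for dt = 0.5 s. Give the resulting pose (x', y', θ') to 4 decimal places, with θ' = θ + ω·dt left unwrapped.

(-3.2953, 4.3753, -0.0472)

θ' = -1.0472 + 2.0·0.5 = -0.0472
R = v/ω = 0.5/2.0 = 0.2500
x' = -3.5 + 0.2500·(sin -0.0472 − sin -1.0472) = -3.2953
y' = 4.5 − 0.2500·(cos -0.0472 − cos -1.0472) = 4.3753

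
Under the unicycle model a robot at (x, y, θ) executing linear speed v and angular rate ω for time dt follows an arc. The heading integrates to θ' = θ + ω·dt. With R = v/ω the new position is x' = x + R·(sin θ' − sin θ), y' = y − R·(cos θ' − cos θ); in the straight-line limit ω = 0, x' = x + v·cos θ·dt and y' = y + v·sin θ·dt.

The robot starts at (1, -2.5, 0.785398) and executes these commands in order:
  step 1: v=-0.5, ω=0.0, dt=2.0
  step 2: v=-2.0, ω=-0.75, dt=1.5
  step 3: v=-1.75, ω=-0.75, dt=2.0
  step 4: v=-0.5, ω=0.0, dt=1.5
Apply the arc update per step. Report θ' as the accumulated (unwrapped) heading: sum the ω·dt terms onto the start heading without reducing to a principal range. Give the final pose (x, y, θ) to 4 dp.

(-3.7541, -0.2930, -1.8396)

step 1: θ'=0.7854 (straight) → pose (0.2929, -3.2071, 0.7854)
step 2: θ'=-0.3396 (R=2.6667) → pose (-2.4810, -3.8359, -0.3396)
step 3: θ'=-1.8396 (R=2.3333) → pose (-3.9533, -1.0161, -1.8396)
step 4: θ'=-1.8396 (straight) → pose (-3.7541, -0.2930, -1.8396)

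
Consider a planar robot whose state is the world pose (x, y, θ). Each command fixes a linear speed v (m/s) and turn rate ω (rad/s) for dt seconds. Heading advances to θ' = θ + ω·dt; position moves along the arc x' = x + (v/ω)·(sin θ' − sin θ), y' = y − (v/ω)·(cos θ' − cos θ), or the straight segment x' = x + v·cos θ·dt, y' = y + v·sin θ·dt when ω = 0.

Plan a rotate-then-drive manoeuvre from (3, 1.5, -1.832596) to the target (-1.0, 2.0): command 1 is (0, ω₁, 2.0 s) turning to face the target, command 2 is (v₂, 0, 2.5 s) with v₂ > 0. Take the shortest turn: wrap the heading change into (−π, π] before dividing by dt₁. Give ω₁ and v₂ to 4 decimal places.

heading to target = atan2(2−1.5, -1−3) = 3.0172
Δθ = wrap(3.0172 − -1.8326) = -1.4334; ω₁ = Δθ/dt₁ = -0.7167
distance = √((-1−3)² + (2−1.5)²) = 4.0311; v₂ = distance/dt₂ = 1.6125

ω₁ = -0.7167, v₂ = 1.6125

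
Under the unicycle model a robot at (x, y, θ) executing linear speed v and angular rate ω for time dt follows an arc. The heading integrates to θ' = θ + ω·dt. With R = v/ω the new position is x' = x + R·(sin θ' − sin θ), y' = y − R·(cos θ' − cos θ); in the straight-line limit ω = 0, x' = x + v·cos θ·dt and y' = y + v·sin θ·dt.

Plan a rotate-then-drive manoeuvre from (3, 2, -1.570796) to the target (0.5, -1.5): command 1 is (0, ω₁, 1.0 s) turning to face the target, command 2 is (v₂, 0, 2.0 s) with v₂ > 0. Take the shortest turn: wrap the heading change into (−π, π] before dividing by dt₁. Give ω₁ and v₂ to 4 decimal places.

heading to target = atan2(-1.5−2, 0.5−3) = -2.1910
Δθ = wrap(-2.1910 − -1.5708) = -0.6202; ω₁ = Δθ/dt₁ = -0.6202
distance = √((0.5−3)² + (-1.5−2)²) = 4.3012; v₂ = distance/dt₂ = 2.1506

ω₁ = -0.6202, v₂ = 2.1506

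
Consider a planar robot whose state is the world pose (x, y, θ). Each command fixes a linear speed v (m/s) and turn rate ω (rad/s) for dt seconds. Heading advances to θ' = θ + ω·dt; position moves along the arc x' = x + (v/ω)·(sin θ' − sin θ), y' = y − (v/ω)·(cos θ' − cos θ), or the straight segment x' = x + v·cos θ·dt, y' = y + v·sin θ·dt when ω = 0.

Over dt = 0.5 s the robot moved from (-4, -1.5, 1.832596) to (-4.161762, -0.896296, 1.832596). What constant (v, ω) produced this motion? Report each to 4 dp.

Δθ = 1.832596 − 1.832596 = 0.000000
ω = Δθ/dt = 0.000000/0.5 = 0.0000
ω = 0 → v = (Δx·cos θ + Δy·sin θ)/dt = 1.2500

v = 1.2500, ω = 0.0000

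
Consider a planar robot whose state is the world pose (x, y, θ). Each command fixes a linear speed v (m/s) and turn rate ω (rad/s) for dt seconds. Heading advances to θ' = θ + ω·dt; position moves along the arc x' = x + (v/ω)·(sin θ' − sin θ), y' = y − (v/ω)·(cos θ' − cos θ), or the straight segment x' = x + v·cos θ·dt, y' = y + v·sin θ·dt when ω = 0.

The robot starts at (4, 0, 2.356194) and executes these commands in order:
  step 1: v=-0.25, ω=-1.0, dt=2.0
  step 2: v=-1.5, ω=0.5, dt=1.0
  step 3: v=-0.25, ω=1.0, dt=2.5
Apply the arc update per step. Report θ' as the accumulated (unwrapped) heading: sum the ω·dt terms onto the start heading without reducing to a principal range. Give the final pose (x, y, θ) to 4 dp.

step 1: θ'=0.3562 (R=0.2500) → pose (3.9104, -0.4111, 0.3562)
step 2: θ'=0.8562 (R=-3.0000) → pose (2.6905, -1.2568, 0.8562)
step 3: θ'=3.3562 (R=-0.2500) → pose (2.9325, -1.6649, 3.3562)

(2.9325, -1.6649, 3.3562)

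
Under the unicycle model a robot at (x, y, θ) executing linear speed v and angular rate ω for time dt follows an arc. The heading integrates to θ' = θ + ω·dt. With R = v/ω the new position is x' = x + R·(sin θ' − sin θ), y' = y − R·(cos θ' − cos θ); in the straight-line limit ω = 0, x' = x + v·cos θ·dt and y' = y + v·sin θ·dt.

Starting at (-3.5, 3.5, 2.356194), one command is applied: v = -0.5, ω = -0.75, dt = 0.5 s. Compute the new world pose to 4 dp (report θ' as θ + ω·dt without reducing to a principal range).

(-3.3601, 3.2946, 1.9812)

θ' = 2.3562 + -0.75·0.5 = 1.9812
R = v/ω = -0.5/-0.75 = 0.6667
x' = -3.5 + 0.6667·(sin 1.9812 − sin 2.3562) = -3.3601
y' = 3.5 − 0.6667·(cos 1.9812 − cos 2.3562) = 3.2946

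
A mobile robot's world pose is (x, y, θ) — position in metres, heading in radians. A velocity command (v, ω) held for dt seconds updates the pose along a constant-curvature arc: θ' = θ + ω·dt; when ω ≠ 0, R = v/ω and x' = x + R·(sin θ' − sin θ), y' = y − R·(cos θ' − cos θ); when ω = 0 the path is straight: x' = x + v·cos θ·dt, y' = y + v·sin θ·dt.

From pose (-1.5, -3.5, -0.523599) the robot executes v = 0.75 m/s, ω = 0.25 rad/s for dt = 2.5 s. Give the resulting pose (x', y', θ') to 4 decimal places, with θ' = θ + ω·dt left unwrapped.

θ' = -0.5236 + 0.25·2.5 = 0.1014
R = v/ω = 0.75/0.25 = 3.0000
x' = -1.5 + 3.0000·(sin 0.1014 − sin -0.5236) = 0.3037
y' = -3.5 − 3.0000·(cos 0.1014 − cos -0.5236) = -3.8865

(0.3037, -3.8865, 0.1014)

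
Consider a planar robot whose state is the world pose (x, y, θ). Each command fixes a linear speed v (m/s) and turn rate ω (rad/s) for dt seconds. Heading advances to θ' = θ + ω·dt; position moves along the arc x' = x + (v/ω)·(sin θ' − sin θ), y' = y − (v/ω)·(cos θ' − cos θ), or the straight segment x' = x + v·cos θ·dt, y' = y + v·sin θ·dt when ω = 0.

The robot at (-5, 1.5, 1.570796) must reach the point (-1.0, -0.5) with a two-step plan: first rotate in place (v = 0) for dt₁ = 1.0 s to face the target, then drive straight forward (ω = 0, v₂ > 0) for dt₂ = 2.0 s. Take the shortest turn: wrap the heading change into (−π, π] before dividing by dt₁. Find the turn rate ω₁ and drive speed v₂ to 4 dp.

ω₁ = -2.0344, v₂ = 2.2361

heading to target = atan2(-0.5−1.5, -1−-5) = -0.4636
Δθ = wrap(-0.4636 − 1.5708) = -2.0344; ω₁ = Δθ/dt₁ = -2.0344
distance = √((-1−-5)² + (-0.5−1.5)²) = 4.4721; v₂ = distance/dt₂ = 2.2361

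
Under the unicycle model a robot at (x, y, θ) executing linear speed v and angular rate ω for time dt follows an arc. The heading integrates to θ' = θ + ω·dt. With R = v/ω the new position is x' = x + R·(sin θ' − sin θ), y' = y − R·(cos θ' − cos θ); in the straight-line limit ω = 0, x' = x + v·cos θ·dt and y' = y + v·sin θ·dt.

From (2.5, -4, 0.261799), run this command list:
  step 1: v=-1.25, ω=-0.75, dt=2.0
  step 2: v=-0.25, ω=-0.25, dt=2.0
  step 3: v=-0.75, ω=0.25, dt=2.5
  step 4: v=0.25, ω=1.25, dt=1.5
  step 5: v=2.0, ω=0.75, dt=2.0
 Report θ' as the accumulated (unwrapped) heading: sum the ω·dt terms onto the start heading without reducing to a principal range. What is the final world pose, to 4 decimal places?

step 1: θ'=-1.2382 (R=1.6667) → pose (0.4933, -2.9343, -1.2382)
step 2: θ'=-1.7382 (R=1.0000) → pose (0.4525, -2.4412, -1.7382)
step 3: θ'=-1.1132 (R=-3.0000) → pose (0.1858, -0.6159, -1.1132)
step 4: θ'=0.7618 (R=0.2000) → pose (0.5032, -0.6723, 0.7618)
step 5: θ'=2.2618 (R=2.6667) → pose (0.7176, 2.9568, 2.2618)

(0.7176, 2.9568, 2.2618)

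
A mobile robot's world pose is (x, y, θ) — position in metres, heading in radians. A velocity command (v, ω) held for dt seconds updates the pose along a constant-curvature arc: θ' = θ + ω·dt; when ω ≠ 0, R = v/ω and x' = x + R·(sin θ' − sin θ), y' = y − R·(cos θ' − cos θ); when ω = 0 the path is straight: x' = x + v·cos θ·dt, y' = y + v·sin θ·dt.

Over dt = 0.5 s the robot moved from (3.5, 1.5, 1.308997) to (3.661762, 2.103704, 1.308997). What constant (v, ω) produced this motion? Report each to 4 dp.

v = 1.2500, ω = 0.0000

Δθ = 1.308997 − 1.308997 = 0.000000
ω = Δθ/dt = 0.000000/0.5 = 0.0000
ω = 0 → v = (Δx·cos θ + Δy·sin θ)/dt = 1.2500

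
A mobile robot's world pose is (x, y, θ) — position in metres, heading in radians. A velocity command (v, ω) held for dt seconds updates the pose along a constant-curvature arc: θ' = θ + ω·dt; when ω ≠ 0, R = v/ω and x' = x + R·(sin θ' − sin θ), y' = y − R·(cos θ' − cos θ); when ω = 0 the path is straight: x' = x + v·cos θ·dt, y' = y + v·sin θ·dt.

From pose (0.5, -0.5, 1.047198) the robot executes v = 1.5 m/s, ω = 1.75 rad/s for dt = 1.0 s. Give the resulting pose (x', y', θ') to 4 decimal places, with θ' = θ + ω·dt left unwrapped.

(0.0471, 0.7354, 2.7972)

θ' = 1.0472 + 1.75·1.0 = 2.7972
R = v/ω = 1.5/1.75 = 0.8571
x' = 0.5 + 0.8571·(sin 2.7972 − sin 1.0472) = 0.0471
y' = -0.5 − 0.8571·(cos 2.7972 − cos 1.0472) = 0.7354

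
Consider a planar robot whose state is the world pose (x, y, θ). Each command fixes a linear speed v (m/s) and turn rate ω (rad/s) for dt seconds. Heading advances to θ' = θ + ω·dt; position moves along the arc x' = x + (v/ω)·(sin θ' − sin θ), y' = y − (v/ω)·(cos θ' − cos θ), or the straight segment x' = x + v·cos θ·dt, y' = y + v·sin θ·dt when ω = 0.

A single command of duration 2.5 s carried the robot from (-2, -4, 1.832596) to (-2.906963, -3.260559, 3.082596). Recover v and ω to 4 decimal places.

Δθ = 3.082596 − 1.832596 = 1.250000
ω = Δθ/dt = 1.250000/2.5 = 0.5000
R = Δx/(sin θ' − sin θ) = 1.0000
v = R·ω = 1.0000·0.5000 = 0.5000

v = 0.5000, ω = 0.5000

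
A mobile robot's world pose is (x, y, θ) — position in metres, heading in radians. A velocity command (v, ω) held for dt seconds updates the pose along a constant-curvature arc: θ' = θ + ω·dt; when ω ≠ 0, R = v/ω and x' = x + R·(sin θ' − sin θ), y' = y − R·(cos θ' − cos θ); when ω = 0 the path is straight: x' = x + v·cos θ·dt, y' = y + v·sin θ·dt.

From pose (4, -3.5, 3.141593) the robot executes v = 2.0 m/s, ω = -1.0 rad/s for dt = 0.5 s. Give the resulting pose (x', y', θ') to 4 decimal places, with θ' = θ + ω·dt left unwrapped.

θ' = 3.1416 + -1.0·0.5 = 2.6416
R = v/ω = 2.0/-1.0 = -2.0000
x' = 4 + -2.0000·(sin 2.6416 − sin 3.1416) = 3.0411
y' = -3.5 − -2.0000·(cos 2.6416 − cos 3.1416) = -3.2552

(3.0411, -3.2552, 2.6416)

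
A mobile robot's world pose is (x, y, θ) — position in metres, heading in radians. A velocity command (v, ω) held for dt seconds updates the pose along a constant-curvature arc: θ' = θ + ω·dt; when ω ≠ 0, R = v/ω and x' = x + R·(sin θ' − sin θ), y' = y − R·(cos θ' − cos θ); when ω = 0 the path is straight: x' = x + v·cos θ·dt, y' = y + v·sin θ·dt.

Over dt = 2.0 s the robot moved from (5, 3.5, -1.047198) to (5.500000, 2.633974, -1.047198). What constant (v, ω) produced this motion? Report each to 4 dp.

v = 0.5000, ω = 0.0000

Δθ = -1.047198 − -1.047198 = 0.000000
ω = Δθ/dt = 0.000000/2.0 = 0.0000
ω = 0 → v = (Δx·cos θ + Δy·sin θ)/dt = 0.5000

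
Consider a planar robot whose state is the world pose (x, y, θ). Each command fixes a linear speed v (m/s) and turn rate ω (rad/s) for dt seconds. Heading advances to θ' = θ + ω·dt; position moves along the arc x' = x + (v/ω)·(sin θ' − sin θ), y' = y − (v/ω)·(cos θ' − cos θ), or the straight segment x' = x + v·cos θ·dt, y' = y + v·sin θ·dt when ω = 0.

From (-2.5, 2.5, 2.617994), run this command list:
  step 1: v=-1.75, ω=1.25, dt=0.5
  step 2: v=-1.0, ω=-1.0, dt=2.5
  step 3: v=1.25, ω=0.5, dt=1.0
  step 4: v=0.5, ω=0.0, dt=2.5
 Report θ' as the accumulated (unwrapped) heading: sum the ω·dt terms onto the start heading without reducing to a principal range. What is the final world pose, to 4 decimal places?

(0.1975, 2.8080, 1.2430)

step 1: θ'=3.2430 (R=-1.4000) → pose (-1.6583, 2.3196, 3.2430)
step 2: θ'=0.7430 (R=1.0000) → pose (-0.8806, 0.5883, 0.7430)
step 3: θ'=1.2430 (R=2.5000) → pose (-0.2049, 1.6245, 1.2430)
step 4: θ'=1.2430 (straight) → pose (0.1975, 2.8080, 1.2430)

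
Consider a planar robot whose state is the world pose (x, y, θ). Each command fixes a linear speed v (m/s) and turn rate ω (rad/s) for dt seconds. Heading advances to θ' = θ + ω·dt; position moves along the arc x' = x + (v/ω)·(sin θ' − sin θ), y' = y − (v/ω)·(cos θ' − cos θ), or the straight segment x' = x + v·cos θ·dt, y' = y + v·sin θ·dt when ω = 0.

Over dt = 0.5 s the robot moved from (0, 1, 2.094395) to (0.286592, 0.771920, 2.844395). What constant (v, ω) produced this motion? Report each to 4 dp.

v = -0.7500, ω = 1.5000

Δθ = 2.844395 − 2.094395 = 0.750000
ω = Δθ/dt = 0.750000/0.5 = 1.5000
R = Δx/(sin θ' − sin θ) = -0.5000
v = R·ω = -0.5000·1.5000 = -0.7500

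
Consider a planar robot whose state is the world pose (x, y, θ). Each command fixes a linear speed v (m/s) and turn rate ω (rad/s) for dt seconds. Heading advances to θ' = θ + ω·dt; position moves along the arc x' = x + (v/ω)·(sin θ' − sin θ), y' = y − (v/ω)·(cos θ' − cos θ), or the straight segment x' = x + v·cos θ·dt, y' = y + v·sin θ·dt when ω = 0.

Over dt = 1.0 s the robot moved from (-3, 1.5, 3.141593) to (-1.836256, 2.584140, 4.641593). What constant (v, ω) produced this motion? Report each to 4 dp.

Δθ = 4.641593 − 3.141593 = 1.500000
ω = Δθ/dt = 1.500000/1.0 = 1.5000
R = Δx/(sin θ' − sin θ) = -1.1667
v = R·ω = -1.1667·1.5000 = -1.7500

v = -1.7500, ω = 1.5000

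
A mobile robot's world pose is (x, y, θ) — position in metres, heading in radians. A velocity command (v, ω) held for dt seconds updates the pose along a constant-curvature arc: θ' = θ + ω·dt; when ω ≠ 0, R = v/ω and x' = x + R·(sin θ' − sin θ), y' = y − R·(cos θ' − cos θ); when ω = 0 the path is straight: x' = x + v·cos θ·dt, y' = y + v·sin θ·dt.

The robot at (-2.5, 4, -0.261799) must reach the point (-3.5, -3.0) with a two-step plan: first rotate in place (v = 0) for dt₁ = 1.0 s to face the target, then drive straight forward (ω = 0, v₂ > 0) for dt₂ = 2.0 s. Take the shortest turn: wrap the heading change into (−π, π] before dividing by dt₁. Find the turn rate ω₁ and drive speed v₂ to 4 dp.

heading to target = atan2(-3−4, -3.5−-2.5) = -1.7127
Δθ = wrap(-1.7127 − -0.2618) = -1.4509; ω₁ = Δθ/dt₁ = -1.4509
distance = √((-3.5−-2.5)² + (-3−4)²) = 7.0711; v₂ = distance/dt₂ = 3.5355

ω₁ = -1.4509, v₂ = 3.5355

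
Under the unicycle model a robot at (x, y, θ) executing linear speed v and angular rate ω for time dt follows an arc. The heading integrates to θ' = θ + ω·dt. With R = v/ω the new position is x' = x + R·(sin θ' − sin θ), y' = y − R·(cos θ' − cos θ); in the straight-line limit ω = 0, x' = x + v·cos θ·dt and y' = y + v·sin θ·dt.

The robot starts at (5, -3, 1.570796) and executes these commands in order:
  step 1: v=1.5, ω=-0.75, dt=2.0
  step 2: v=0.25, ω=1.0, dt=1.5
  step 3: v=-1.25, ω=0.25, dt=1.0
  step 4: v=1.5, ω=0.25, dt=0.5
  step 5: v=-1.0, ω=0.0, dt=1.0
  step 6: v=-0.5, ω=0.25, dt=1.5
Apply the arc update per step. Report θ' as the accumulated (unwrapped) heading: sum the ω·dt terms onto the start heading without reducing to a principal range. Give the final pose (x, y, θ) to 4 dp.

(7.7798, -2.8407, 2.3208)

step 1: θ'=0.0708 (R=-2.0000) → pose (6.8585, -1.0050, 0.0708)
step 2: θ'=1.5708 (R=0.2500) → pose (7.0908, -0.7556, 1.5708)
step 3: θ'=1.8208 (R=-5.0000) → pose (7.2463, -1.9927, 1.8208)
step 4: θ'=1.9458 (R=6.0000) → pose (7.0159, -1.2794, 1.9458)
step 5: θ'=1.9458 (straight) → pose (7.3821, -2.2100, 1.9458)
step 6: θ'=2.3208 (R=-2.0000) → pose (7.7798, -2.8407, 2.3208)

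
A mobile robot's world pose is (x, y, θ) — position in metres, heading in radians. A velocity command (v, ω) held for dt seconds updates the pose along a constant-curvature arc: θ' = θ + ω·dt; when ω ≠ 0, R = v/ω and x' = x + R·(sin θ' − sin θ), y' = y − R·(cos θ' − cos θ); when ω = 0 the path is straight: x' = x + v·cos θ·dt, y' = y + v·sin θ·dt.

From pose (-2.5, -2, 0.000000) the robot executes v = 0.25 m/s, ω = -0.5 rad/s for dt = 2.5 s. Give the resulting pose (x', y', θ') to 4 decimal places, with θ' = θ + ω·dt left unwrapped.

θ' = 0.0000 + -0.5·2.5 = -1.2500
R = v/ω = 0.25/-0.5 = -0.5000
x' = -2.5 + -0.5000·(sin -1.2500 − sin 0.0000) = -2.0255
y' = -2 − -0.5000·(cos -1.2500 − cos 0.0000) = -2.3423

(-2.0255, -2.3423, -1.2500)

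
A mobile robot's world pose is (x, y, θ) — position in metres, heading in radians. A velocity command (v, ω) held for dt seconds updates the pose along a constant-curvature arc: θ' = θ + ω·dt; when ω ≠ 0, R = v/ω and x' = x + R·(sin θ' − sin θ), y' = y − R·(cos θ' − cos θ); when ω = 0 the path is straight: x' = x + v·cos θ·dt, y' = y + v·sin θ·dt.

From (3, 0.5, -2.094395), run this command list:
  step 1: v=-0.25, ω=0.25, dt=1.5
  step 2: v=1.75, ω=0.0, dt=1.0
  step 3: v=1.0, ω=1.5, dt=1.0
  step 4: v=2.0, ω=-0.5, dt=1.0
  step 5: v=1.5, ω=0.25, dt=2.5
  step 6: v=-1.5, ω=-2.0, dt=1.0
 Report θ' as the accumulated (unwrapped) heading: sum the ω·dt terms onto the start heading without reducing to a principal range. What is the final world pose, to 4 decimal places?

(7.9525, -2.8619, -2.0944)

step 1: θ'=-1.7194 (R=-1.0000) → pose (3.1230, 0.8519, -1.7194)
step 2: θ'=-1.7194 (straight) → pose (2.8639, -0.8788, -1.7194)
step 3: θ'=-0.2194 (R=0.6667) → pose (3.3781, -1.6282, -0.2194)
step 4: θ'=-0.7194 (R=-4.0000) → pose (5.1433, -2.5235, -0.7194)
step 5: θ'=-0.0944 (R=6.0000) → pose (8.5313, -3.9835, -0.0944)
step 6: θ'=-2.0944 (R=0.7500) → pose (7.9525, -2.8619, -2.0944)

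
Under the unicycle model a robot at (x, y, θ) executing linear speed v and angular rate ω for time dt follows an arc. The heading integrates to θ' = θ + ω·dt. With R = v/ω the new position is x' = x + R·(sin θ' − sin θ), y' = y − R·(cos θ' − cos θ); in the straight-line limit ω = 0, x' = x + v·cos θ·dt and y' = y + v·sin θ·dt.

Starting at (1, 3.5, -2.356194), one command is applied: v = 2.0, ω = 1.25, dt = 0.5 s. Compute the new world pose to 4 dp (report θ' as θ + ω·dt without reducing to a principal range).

θ' = -2.3562 + 1.25·0.5 = -1.7312
R = v/ω = 2.0/1.25 = 1.6000
x' = 1 + 1.6000·(sin -1.7312 − sin -2.3562) = 0.5519
y' = 3.5 − 1.6000·(cos -1.7312 − cos -2.3562) = 2.6242

(0.5519, 2.6242, -1.7312)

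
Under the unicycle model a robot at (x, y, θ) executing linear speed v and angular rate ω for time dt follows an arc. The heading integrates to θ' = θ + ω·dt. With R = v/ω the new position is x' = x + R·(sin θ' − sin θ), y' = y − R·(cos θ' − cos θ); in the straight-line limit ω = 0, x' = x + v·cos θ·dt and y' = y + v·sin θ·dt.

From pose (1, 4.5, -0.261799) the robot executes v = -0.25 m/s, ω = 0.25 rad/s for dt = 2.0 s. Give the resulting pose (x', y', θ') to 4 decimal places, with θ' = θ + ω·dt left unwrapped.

θ' = -0.2618 + 0.25·2.0 = 0.2382
R = v/ω = -0.25/0.25 = -1.0000
x' = 1 + -1.0000·(sin 0.2382 − sin -0.2618) = 0.5052
y' = 4.5 − -1.0000·(cos 0.2382 − cos -0.2618) = 4.5058

(0.5052, 4.5058, 0.2382)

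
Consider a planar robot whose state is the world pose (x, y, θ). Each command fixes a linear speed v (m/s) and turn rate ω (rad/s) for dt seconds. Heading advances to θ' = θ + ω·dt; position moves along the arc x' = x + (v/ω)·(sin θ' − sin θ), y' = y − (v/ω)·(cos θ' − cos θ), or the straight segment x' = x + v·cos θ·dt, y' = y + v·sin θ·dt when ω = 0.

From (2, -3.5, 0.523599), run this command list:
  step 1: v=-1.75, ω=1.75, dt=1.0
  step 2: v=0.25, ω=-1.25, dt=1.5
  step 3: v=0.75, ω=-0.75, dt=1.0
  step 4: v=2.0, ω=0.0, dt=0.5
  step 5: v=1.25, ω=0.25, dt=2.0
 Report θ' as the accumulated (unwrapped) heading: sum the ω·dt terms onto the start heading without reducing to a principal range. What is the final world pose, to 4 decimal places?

(5.9445, -5.2762, 0.1486)

step 1: θ'=2.2736 (R=-1.0000) → pose (1.7370, -5.0124, 2.2736)
step 2: θ'=0.3986 (R=-0.2000) → pose (1.8119, -4.6988, 0.3986)
step 3: θ'=-0.3514 (R=-1.0000) → pose (2.5443, -4.6815, -0.3514)
step 4: θ'=-0.3514 (straight) → pose (3.4832, -5.0257, -0.3514)
step 5: θ'=0.1486 (R=5.0000) → pose (5.9445, -5.2762, 0.1486)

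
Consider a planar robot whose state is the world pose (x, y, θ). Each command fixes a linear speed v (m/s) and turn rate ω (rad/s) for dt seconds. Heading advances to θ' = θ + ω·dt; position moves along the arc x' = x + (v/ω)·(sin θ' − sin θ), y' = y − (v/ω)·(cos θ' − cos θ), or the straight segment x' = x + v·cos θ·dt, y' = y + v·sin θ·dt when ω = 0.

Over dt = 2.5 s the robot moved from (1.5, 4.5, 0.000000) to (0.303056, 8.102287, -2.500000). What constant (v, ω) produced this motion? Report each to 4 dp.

Δθ = -2.500000 − 0.000000 = -2.500000
ω = Δθ/dt = -2.500000/2.5 = -1.0000
R = −Δy/(cos θ' − cos θ) = 2.0000
v = R·ω = 2.0000·-1.0000 = -2.0000

v = -2.0000, ω = -1.0000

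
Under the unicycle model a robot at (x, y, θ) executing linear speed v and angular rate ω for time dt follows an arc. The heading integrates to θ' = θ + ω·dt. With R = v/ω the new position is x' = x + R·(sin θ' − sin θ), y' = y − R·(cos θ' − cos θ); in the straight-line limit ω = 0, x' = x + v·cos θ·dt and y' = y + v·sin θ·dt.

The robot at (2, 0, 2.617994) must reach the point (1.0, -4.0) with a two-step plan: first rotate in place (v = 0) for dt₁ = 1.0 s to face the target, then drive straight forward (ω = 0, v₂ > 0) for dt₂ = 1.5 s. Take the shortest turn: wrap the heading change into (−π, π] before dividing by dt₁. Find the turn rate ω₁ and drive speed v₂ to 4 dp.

heading to target = atan2(-4−0, 1−2) = -1.8158
Δθ = wrap(-1.8158 − 2.6180) = 1.8494; ω₁ = Δθ/dt₁ = 1.8494
distance = √((1−2)² + (-4−0)²) = 4.1231; v₂ = distance/dt₂ = 2.7487

ω₁ = 1.8494, v₂ = 2.7487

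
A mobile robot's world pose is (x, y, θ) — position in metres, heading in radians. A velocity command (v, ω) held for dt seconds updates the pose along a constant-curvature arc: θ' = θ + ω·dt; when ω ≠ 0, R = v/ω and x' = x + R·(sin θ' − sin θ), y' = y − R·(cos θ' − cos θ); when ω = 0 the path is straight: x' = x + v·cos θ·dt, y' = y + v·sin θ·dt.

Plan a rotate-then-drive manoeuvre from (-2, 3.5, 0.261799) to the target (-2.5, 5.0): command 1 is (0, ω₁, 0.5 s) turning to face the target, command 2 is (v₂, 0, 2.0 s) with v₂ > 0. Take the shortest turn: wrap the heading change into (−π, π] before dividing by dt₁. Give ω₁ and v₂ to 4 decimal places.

heading to target = atan2(5−3.5, -2.5−-2) = 1.8925
Δθ = wrap(1.8925 − 0.2618) = 1.6307; ω₁ = Δθ/dt₁ = 3.2615
distance = √((-2.5−-2)² + (5−3.5)²) = 1.5811; v₂ = distance/dt₂ = 0.7906

ω₁ = 3.2615, v₂ = 0.7906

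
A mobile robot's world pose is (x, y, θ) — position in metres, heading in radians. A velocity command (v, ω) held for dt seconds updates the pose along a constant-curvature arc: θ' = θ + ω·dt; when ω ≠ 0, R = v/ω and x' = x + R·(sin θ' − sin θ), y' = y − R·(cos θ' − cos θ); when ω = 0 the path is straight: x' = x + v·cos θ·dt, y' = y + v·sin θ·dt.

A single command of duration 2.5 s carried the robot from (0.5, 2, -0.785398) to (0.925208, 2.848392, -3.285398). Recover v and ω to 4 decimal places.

Δθ = -3.285398 − -0.785398 = -2.500000
ω = Δθ/dt = -2.500000/2.5 = -1.0000
R = −Δy/(cos θ' − cos θ) = 0.5000
v = R·ω = 0.5000·-1.0000 = -0.5000

v = -0.5000, ω = -1.0000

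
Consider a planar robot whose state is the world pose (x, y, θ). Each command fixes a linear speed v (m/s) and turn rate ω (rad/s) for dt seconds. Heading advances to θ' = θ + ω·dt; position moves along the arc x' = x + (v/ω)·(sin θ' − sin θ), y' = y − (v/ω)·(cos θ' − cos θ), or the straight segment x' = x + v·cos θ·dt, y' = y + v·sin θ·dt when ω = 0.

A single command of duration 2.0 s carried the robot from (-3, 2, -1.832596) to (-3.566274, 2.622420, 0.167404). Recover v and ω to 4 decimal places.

Δθ = 0.167404 − -1.832596 = 2.000000
ω = Δθ/dt = 2.000000/2.0 = 1.0000
R = −Δy/(cos θ' − cos θ) = -0.5000
v = R·ω = -0.5000·1.0000 = -0.5000

v = -0.5000, ω = 1.0000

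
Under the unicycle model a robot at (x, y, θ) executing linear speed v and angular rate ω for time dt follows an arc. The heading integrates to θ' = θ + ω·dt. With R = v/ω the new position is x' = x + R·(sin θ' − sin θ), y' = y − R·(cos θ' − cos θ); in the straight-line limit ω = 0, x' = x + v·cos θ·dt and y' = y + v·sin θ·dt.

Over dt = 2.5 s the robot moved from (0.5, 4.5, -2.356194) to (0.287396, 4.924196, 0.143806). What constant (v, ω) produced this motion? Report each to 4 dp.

Δθ = 0.143806 − -2.356194 = 2.500000
ω = Δθ/dt = 2.500000/2.5 = 1.0000
R = −Δy/(cos θ' − cos θ) = -0.2500
v = R·ω = -0.2500·1.0000 = -0.2500

v = -0.2500, ω = 1.0000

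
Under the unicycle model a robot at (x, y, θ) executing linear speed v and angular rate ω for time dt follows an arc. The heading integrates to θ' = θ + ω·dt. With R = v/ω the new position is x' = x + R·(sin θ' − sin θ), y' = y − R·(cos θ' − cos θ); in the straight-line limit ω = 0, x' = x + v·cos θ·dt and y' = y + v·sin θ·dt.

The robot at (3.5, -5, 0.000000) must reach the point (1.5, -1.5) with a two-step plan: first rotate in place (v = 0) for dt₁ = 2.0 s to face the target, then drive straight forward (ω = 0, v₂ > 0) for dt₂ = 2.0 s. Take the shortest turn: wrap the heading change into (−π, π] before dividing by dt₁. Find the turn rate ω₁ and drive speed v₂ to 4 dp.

ω₁ = 1.0450, v₂ = 2.0156

heading to target = atan2(-1.5−-5, 1.5−3.5) = 2.0899
Δθ = wrap(2.0899 − 0.0000) = 2.0899; ω₁ = Δθ/dt₁ = 1.0450
distance = √((1.5−3.5)² + (-1.5−-5)²) = 4.0311; v₂ = distance/dt₂ = 2.0156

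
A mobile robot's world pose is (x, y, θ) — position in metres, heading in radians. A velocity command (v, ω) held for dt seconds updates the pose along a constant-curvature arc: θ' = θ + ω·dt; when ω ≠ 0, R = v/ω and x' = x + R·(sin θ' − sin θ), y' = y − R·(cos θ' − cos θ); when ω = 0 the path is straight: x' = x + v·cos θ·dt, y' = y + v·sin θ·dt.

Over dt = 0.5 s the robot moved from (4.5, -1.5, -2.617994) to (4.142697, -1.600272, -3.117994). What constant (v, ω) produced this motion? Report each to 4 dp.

v = 0.7500, ω = -1.0000

Δθ = -3.117994 − -2.617994 = -0.500000
ω = Δθ/dt = -0.500000/0.5 = -1.0000
R = Δx/(sin θ' − sin θ) = -0.7500
v = R·ω = -0.7500·-1.0000 = 0.7500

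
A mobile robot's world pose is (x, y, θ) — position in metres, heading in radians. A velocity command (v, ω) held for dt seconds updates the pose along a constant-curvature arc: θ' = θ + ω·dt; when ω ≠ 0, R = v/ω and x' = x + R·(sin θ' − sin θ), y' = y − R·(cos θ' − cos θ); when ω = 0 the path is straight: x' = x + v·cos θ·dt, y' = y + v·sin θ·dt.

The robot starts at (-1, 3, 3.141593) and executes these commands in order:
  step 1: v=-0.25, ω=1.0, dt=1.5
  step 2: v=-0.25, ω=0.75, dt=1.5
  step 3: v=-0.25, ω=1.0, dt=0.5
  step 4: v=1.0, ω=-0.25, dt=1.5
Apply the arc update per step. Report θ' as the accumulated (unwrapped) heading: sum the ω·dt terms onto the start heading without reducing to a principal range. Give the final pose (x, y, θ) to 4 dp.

(0.4225, 3.2761, 5.8916)

step 1: θ'=4.6416 (R=-0.2500) → pose (-0.7506, 3.2323, 4.6416)
step 2: θ'=5.7666 (R=-0.3333) → pose (-0.9185, 3.5457, 5.7666)
step 3: θ'=6.2666 (R=-0.2500) → pose (-1.0378, 3.5783, 6.2666)
step 4: θ'=5.8916 (R=-4.0000) → pose (0.4225, 3.2761, 5.8916)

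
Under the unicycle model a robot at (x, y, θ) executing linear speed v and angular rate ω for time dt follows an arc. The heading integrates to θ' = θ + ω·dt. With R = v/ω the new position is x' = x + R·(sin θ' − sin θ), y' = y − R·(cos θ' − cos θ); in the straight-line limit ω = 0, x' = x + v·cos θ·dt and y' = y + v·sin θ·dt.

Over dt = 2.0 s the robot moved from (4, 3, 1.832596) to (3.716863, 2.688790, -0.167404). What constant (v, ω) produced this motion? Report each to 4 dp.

Δθ = -0.167404 − 1.832596 = -2.000000
ω = Δθ/dt = -2.000000/2.0 = -1.0000
R = −Δy/(cos θ' − cos θ) = 0.2500
v = R·ω = 0.2500·-1.0000 = -0.2500

v = -0.2500, ω = -1.0000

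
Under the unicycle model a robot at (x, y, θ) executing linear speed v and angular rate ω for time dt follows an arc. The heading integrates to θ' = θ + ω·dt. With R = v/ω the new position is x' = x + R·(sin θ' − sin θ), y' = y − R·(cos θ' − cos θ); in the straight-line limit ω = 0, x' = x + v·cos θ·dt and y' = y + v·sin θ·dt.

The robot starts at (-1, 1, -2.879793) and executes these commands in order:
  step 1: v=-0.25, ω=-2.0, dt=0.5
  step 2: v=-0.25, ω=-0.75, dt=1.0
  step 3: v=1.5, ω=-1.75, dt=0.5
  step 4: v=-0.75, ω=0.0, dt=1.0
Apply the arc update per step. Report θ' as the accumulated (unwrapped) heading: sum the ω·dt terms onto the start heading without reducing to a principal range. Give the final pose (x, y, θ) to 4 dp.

(-1.0573, 0.9071, -5.5048)

step 1: θ'=-3.8798 (R=0.1250) → pose (-0.8835, 0.9717, -3.8798)
step 2: θ'=-4.6298 (R=0.3333) → pose (-0.7757, 0.7527, -4.6298)
step 3: θ'=-5.5048 (R=-0.8571) → pose (-0.5233, 1.4337, -5.5048)
step 4: θ'=-5.5048 (straight) → pose (-1.0573, 0.9071, -5.5048)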